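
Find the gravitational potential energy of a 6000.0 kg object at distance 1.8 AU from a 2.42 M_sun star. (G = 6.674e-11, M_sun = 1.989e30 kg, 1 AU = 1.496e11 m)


M = 2.42 * 1.989e30 kg = 4.81338e+30 kg; r = 1.8 AU * 1.496e11 m/AU = 2.6928e+11 m. U = -GM*m/r = -(6.674e-11 * 4.81338e+30 * 6000.0) / 2.6928e+11 = -7.158e+12

-7.158e+12 J


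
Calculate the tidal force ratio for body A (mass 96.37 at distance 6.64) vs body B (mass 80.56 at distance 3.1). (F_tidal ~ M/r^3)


Ratio = (M1/r1^3) / (M2/r2^3) = (96.37/6.64^3) / (80.56/3.1^3) = 0.1217

0.1217


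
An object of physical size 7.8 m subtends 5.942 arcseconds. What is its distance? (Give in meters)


D = size / theta_rad, theta_rad = 5.942 * pi/(180*3600) = 2.881e-05, D = 270761.6104

270761.6104 m


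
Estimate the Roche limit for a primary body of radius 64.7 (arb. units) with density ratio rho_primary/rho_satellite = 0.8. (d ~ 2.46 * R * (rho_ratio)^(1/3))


d_Roche = 2.46 * 64.7 * 0.8^(1/3) = 147.7529

147.7529


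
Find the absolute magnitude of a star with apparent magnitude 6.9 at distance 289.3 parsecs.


M = m - 5*log10(d) + 5 = 6.9 - 5*log10(289.3) + 5 = -0.4067

-0.4067


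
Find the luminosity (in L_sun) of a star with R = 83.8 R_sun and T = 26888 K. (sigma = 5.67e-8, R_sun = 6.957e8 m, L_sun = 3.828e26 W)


R = 83.8 * 6.957e8 m = 5.829966e+10 m. L = 4*pi*R^2*sigma*T^4 = 4*pi*(5.829966e+10)^2 * 5.67e-8 * 26888^4 = 1.265782143e+33 W. L/L_sun = 1.265782143e+33 / 3.828e26 = 3.307e+06

3.307e+06 L_sun


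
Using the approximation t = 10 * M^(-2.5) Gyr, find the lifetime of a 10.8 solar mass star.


t = 10 * M^(-2.5) = 10 * 10.8^(-2.5) = 0.0261

0.0261 Gyr


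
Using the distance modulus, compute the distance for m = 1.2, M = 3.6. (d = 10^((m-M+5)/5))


d = 10^((m - M + 5)/5) = 10^((1.2 - 3.6 + 5)/5) = 3.3113

3.3113 pc


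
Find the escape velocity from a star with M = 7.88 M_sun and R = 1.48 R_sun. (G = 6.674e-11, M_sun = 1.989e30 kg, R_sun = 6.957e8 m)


M = 7.88 * 1.989e30 kg = 1.567332e+31 kg; R = 1.48 * 6.957e8 m = 1.029636e+09 m. v_esc = sqrt(2GM/R) = sqrt(2 * 6.674e-11 * 1.567332e+31 / 1.029636e+09) = 1.425e+06

1.425e+06 m/s


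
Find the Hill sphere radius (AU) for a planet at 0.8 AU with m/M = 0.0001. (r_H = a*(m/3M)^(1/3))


r_H = a * (m/3M)^(1/3) = 0.8 * (0.0001/3)^(1/3) = 0.0257

0.0257 AU


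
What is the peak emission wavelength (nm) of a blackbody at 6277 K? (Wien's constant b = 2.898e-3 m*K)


lam_max = b / T = 2.898e-3 / 6277 = 4.617e-07 m = 461.6855 nm

461.6855 nm


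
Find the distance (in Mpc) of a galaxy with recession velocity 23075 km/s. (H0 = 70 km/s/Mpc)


d = v / H0 = 23075 / 70 = 329.6429

329.6429 Mpc


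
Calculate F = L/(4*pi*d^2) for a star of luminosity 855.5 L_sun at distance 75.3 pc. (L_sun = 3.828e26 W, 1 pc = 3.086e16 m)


F = L / (4*pi*d^2) = 3.275e+29 / (4*pi*(2.324e+18)^2) = 4.826e-09

4.826e-09 W/m^2


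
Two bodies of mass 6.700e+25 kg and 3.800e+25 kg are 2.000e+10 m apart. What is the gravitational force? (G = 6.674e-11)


F = G*m1*m2/r^2 = 6.674e-11 * 6.700e+25 * 3.800e+25 / (2.000e+10)^2 = 6.674e-11 * 2.546e+51 / 4.000e+20 = 4.248e+20

4.248e+20 N


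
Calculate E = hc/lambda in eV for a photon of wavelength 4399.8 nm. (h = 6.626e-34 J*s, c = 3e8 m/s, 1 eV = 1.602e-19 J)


E = hc/lambda = 6.626e-34 * 3e8 / 4.400e-06 = 4.518e-20 J = 0.282 eV

0.282 eV


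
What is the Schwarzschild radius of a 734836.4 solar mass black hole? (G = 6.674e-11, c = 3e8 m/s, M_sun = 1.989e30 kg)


M = 734836.4 * 1.989e30 kg = 1.4615896e+36 kg. rs = 2GM/c^2 = 2 * 6.674e-11 * 1.4615896e+36 / (3e8)^2 = 2.168e+09

2.168e+09 m


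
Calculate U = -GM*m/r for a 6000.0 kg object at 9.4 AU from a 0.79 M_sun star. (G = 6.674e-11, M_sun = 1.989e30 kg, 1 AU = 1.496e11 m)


M = 0.79 * 1.989e30 kg = 1.57131e+30 kg; r = 9.4 AU * 1.496e11 m/AU = 1.40624e+12 m. U = -GM*m/r = -(6.674e-11 * 1.57131e+30 * 6000.0) / 1.40624e+12 = -4.474e+11

-4.474e+11 J


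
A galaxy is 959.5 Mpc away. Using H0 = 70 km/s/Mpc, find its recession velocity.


v = H0 * d = 70 * 959.5 = 67165.0

67165.0 km/s


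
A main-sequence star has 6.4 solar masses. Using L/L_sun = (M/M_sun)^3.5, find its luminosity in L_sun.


L/L_sun = (M/M_sun)^3.5 = 6.4^3.5 = 663.1777

663.1777 L_sun


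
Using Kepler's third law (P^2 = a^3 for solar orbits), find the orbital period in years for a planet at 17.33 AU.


P = a^(3/2) = 17.33^1.5 = 72.1436

72.1436 years


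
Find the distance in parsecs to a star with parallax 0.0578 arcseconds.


d = 1/p = 1/0.0578 = 17.301

17.301 pc


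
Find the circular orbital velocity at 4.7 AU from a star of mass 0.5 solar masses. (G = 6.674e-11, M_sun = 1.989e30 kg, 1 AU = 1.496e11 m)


v = sqrt(GM/r) = sqrt(6.674e-11 * 9.945e+29 / 7.031e+11) = 9715.8493

9715.8493 m/s


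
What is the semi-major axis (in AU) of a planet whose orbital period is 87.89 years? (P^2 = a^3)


a = P^(2/3) = 87.89^(2/3) = 19.7679

19.7679 AU


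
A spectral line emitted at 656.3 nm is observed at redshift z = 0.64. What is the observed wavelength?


lam_obs = lam_emit * (1 + z) = 656.3 * (1 + 0.64) = 1076.332

1076.332 nm


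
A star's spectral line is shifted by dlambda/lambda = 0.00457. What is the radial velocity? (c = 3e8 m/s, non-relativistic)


v = (dlambda/lambda) * c = 0.00457 * 3e8 = 1.371e+06

1.371e+06 m/s


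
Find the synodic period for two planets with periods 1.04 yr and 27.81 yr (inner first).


1/P_syn = |1/P1 - 1/P2| = |1/1.04 - 1/27.81| => P_syn = 1.0804

1.0804 years


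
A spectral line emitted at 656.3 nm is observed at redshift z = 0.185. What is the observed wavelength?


lam_obs = lam_emit * (1 + z) = 656.3 * (1 + 0.185) = 777.7155

777.7155 nm


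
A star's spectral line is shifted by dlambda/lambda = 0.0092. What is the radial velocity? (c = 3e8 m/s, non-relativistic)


v = (dlambda/lambda) * c = 0.0092 * 3e8 = 2.760e+06

2.760e+06 m/s


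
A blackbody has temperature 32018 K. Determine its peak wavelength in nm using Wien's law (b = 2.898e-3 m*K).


lam_max = b / T = 2.898e-3 / 32018 = 9.051e-08 m = 90.5116 nm

90.5116 nm


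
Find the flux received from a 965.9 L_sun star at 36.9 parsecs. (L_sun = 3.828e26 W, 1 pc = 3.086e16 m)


F = L / (4*pi*d^2) = 3.697e+29 / (4*pi*(1.139e+18)^2) = 2.269e-08

2.269e-08 W/m^2


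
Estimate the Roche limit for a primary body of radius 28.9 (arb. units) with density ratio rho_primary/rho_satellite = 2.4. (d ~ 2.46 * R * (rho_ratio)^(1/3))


d_Roche = 2.46 * 28.9 * 2.4^(1/3) = 95.1853

95.1853


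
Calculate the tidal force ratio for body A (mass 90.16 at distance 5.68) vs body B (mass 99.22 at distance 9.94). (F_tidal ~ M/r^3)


Ratio = (M1/r1^3) / (M2/r2^3) = (90.16/5.68^3) / (99.22/9.94^3) = 4.87

4.87


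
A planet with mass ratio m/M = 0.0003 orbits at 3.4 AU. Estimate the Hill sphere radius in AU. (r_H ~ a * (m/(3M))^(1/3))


r_H = a * (m/3M)^(1/3) = 3.4 * (0.0003/3)^(1/3) = 0.1578

0.1578 AU


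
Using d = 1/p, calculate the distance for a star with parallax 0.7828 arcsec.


d = 1/p = 1/0.7828 = 1.2775

1.2775 pc


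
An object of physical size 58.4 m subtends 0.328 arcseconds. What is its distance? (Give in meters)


D = size / theta_rad, theta_rad = 0.328 * pi/(180*3600) = 1.590e-06, D = 3.673e+07

3.673e+07 m


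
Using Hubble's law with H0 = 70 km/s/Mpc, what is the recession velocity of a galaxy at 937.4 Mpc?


v = H0 * d = 70 * 937.4 = 65618.0

65618.0 km/s


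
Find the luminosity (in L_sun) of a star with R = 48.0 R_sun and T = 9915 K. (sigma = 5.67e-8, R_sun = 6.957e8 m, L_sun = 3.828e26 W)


R = 48.0 * 6.957e8 m = 3.33936e+10 m. L = 4*pi*R^2*sigma*T^4 = 4*pi*(3.33936e+10)^2 * 5.67e-8 * 9915^4 = 7.678745584e+30 W. L/L_sun = 7.678745584e+30 / 3.828e26 = 20059.419

20059.419 L_sun


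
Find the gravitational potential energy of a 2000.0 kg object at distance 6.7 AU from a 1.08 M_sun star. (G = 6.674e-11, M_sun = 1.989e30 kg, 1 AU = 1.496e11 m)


M = 1.08 * 1.989e30 kg = 2.14812e+30 kg; r = 6.7 AU * 1.496e11 m/AU = 1.00232e+12 m. U = -GM*m/r = -(6.674e-11 * 2.14812e+30 * 2000.0) / 1.00232e+12 = -2.861e+11

-2.861e+11 J


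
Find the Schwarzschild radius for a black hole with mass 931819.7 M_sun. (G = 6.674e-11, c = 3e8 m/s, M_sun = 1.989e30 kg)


M = 931819.7 * 1.989e30 kg = 1.853389383e+36 kg. rs = 2GM/c^2 = 2 * 6.674e-11 * 1.853389383e+36 / (3e8)^2 = 2.749e+09

2.749e+09 m


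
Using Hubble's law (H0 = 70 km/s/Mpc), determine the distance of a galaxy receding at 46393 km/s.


d = v / H0 = 46393 / 70 = 662.7571

662.7571 Mpc


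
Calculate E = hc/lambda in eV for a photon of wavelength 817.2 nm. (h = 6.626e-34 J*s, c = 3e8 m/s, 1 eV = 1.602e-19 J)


E = hc/lambda = 6.626e-34 * 3e8 / 8.172e-07 = 2.432e-19 J = 1.5184 eV

1.5184 eV


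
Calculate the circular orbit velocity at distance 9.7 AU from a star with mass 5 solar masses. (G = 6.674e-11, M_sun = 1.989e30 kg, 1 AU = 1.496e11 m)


v = sqrt(GM/r) = sqrt(6.674e-11 * 9.945e+30 / 1.451e+12) = 21386.7026

21386.7026 m/s


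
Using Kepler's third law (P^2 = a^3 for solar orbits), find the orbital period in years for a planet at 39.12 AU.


P = a^(3/2) = 39.12^1.5 = 244.6799

244.6799 years


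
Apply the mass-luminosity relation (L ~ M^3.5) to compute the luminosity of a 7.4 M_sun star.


L/L_sun = (M/M_sun)^3.5 = 7.4^3.5 = 1102.3285

1102.3285 L_sun


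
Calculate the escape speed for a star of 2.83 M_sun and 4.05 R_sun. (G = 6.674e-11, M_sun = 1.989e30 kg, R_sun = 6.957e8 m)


M = 2.83 * 1.989e30 kg = 5.62887e+30 kg; R = 4.05 * 6.957e8 m = 2.817585e+09 m. v_esc = sqrt(2GM/R) = sqrt(2 * 6.674e-11 * 5.62887e+30 / 2.817585e+09) = 516392.8199

516392.8199 m/s


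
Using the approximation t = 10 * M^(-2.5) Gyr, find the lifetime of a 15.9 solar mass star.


t = 10 * M^(-2.5) = 10 * 15.9^(-2.5) = 0.0099

0.0099 Gyr


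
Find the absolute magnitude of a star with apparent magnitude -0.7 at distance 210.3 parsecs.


M = m - 5*log10(d) + 5 = -0.7 - 5*log10(210.3) + 5 = -7.3142

-7.3142


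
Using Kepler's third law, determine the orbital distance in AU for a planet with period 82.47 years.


a = P^(2/3) = 82.47^(2/3) = 18.9466

18.9466 AU


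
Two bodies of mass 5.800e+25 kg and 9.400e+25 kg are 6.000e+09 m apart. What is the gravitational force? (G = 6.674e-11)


F = G*m1*m2/r^2 = 6.674e-11 * 5.800e+25 * 9.400e+25 / (6.000e+09)^2 = 6.674e-11 * 5.452e+51 / 3.600e+19 = 1.011e+22

1.011e+22 N


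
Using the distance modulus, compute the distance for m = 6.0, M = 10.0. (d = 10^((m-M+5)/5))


d = 10^((m - M + 5)/5) = 10^((6.0 - 10.0 + 5)/5) = 1.5849

1.5849 pc


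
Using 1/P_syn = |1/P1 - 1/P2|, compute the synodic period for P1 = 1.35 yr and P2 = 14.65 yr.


1/P_syn = |1/P1 - 1/P2| = |1/1.35 - 1/14.65| => P_syn = 1.487

1.487 years


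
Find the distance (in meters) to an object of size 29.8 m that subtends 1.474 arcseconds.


D = size / theta_rad, theta_rad = 1.474 * pi/(180*3600) = 7.146e-06, D = 4.170e+06

4.170e+06 m


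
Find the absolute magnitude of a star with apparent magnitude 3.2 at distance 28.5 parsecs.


M = m - 5*log10(d) + 5 = 3.2 - 5*log10(28.5) + 5 = 0.9258

0.9258


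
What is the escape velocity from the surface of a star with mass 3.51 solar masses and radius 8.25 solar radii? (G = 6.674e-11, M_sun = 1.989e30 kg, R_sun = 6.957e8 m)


M = 3.51 * 1.989e30 kg = 6.98139e+30 kg; R = 8.25 * 6.957e8 m = 5.739525e+09 m. v_esc = sqrt(2GM/R) = sqrt(2 * 6.674e-11 * 6.98139e+30 / 5.739525e+09) = 402940.6409

402940.6409 m/s


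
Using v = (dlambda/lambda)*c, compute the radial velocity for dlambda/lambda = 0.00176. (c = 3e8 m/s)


v = (dlambda/lambda) * c = 0.00176 * 3e8 = 528000.0

528000.0 m/s


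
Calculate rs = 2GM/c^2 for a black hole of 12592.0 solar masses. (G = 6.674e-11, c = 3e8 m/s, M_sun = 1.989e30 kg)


M = 12592.0 * 1.989e30 kg = 2.5045488e+34 kg. rs = 2GM/c^2 = 2 * 6.674e-11 * 2.5045488e+34 / (3e8)^2 = 3.715e+07

3.715e+07 m


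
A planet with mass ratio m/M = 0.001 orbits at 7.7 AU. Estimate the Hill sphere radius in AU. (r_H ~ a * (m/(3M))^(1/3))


r_H = a * (m/3M)^(1/3) = 7.7 * (0.001/3)^(1/3) = 0.5339

0.5339 AU


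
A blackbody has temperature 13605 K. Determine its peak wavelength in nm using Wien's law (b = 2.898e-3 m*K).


lam_max = b / T = 2.898e-3 / 13605 = 2.130e-07 m = 213.0099 nm

213.0099 nm


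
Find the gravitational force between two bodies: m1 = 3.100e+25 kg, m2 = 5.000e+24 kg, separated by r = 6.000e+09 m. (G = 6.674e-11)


F = G*m1*m2/r^2 = 6.674e-11 * 3.100e+25 * 5.000e+24 / (6.000e+09)^2 = 6.674e-11 * 1.550e+50 / 3.600e+19 = 2.874e+20

2.874e+20 N


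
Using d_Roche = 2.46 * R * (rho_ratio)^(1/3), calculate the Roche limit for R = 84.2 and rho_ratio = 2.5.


d_Roche = 2.46 * 84.2 * 2.5^(1/3) = 281.1214

281.1214


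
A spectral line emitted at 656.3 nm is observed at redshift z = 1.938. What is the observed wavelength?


lam_obs = lam_emit * (1 + z) = 656.3 * (1 + 1.938) = 1928.2094

1928.2094 nm


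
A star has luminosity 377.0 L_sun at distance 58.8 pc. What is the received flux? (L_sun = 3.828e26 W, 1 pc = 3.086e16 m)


F = L / (4*pi*d^2) = 1.443e+29 / (4*pi*(1.815e+18)^2) = 3.488e-09

3.488e-09 W/m^2


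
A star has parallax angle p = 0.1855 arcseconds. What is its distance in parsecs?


d = 1/p = 1/0.1855 = 5.3908

5.3908 pc


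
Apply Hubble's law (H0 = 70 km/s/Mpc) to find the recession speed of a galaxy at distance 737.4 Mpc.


v = H0 * d = 70 * 737.4 = 51618.0

51618.0 km/s


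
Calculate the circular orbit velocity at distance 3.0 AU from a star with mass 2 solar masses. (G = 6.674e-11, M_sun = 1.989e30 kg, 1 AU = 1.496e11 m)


v = sqrt(GM/r) = sqrt(6.674e-11 * 3.978e+30 / 4.488e+11) = 24321.9878

24321.9878 m/s


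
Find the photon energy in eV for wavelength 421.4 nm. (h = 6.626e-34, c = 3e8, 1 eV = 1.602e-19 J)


E = hc/lambda = 6.626e-34 * 3e8 / 4.214e-07 = 4.717e-19 J = 2.9445 eV

2.9445 eV


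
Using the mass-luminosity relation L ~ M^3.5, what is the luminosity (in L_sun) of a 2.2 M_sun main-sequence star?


L/L_sun = (M/M_sun)^3.5 = 2.2^3.5 = 15.7935

15.7935 L_sun


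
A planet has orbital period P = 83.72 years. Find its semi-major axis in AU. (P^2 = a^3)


a = P^(2/3) = 83.72^(2/3) = 19.1375

19.1375 AU


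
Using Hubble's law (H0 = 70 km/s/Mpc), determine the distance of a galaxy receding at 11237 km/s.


d = v / H0 = 11237 / 70 = 160.5286

160.5286 Mpc


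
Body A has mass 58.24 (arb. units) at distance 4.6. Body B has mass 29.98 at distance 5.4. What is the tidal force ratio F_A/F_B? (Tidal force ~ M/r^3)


Ratio = (M1/r1^3) / (M2/r2^3) = (58.24/4.6^3) / (29.98/5.4^3) = 3.1427

3.1427


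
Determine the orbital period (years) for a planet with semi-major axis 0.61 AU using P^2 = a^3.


P = a^(3/2) = 0.61^1.5 = 0.4764

0.4764 years


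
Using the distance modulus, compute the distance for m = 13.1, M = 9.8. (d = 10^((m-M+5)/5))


d = 10^((m - M + 5)/5) = 10^((13.1 - 9.8 + 5)/5) = 45.7088

45.7088 pc


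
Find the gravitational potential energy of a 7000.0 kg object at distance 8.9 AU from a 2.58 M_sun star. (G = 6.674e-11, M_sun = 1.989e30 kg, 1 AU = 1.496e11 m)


M = 2.58 * 1.989e30 kg = 5.13162e+30 kg; r = 8.9 AU * 1.496e11 m/AU = 1.33144e+12 m. U = -GM*m/r = -(6.674e-11 * 5.13162e+30 * 7000.0) / 1.33144e+12 = -1.801e+12

-1.801e+12 J


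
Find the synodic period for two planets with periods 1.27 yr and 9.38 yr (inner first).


1/P_syn = |1/P1 - 1/P2| = |1/1.27 - 1/9.38| => P_syn = 1.4689

1.4689 years


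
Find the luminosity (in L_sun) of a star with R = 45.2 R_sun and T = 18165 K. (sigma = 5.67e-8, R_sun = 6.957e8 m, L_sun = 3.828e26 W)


R = 45.2 * 6.957e8 m = 3.144564e+10 m. L = 4*pi*R^2*sigma*T^4 = 4*pi*(3.144564e+10)^2 * 5.67e-8 * 18165^4 = 7.671060502e+31 W. L/L_sun = 7.671060502e+31 / 3.828e26 = 200393.43

200393.43 L_sun


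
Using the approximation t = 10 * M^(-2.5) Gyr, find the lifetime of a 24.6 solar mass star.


t = 10 * M^(-2.5) = 10 * 24.6^(-2.5) = 0.0033

0.0033 Gyr


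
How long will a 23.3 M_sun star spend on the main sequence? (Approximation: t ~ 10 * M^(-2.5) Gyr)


t = 10 * M^(-2.5) = 10 * 23.3^(-2.5) = 0.0038

0.0038 Gyr


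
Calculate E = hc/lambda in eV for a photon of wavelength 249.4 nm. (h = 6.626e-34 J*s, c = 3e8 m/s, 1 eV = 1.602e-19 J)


E = hc/lambda = 6.626e-34 * 3e8 / 2.494e-07 = 7.970e-19 J = 4.9752 eV

4.9752 eV


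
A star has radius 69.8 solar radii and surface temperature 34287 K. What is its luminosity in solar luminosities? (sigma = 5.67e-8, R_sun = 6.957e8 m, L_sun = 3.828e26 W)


R = 69.8 * 6.957e8 m = 4.855986e+10 m. L = 4*pi*R^2*sigma*T^4 = 4*pi*(4.855986e+10)^2 * 5.67e-8 * 34287^4 = 2.322018762e+33 W. L/L_sun = 2.322018762e+33 / 3.828e26 = 6.066e+06

6.066e+06 L_sun


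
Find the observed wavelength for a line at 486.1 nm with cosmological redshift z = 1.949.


lam_obs = lam_emit * (1 + z) = 486.1 * (1 + 1.949) = 1433.5089

1433.5089 nm


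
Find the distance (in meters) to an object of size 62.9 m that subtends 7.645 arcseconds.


D = size / theta_rad, theta_rad = 7.645 * pi/(180*3600) = 3.706e-05, D = 1.697e+06

1.697e+06 m


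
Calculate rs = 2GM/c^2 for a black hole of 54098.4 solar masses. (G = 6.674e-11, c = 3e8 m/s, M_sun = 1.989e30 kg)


M = 54098.4 * 1.989e30 kg = 1.076017176e+35 kg. rs = 2GM/c^2 = 2 * 6.674e-11 * 1.076017176e+35 / (3e8)^2 = 1.596e+08

1.596e+08 m


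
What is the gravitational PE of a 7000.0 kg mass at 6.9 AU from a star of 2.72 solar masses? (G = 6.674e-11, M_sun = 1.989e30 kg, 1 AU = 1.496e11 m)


M = 2.72 * 1.989e30 kg = 5.41008e+30 kg; r = 6.9 AU * 1.496e11 m/AU = 1.03224e+12 m. U = -GM*m/r = -(6.674e-11 * 5.41008e+30 * 7000.0) / 1.03224e+12 = -2.449e+12

-2.449e+12 J


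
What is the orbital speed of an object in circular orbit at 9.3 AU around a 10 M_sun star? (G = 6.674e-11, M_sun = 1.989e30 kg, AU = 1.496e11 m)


v = sqrt(GM/r) = sqrt(6.674e-11 * 1.989e+31 / 1.391e+12) = 30888.9554

30888.9554 m/s


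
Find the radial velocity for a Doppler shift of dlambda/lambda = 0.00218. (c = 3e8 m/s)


v = (dlambda/lambda) * c = 0.00218 * 3e8 = 654000.0

654000.0 m/s


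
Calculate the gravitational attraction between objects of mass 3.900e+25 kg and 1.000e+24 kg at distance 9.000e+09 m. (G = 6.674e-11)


F = G*m1*m2/r^2 = 6.674e-11 * 3.900e+25 * 1.000e+24 / (9.000e+09)^2 = 6.674e-11 * 3.900e+49 / 8.100e+19 = 3.213e+19

3.213e+19 N


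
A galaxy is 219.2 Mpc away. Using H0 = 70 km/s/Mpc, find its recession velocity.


v = H0 * d = 70 * 219.2 = 15344.0

15344.0 km/s


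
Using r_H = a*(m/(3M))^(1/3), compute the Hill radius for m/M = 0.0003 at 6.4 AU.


r_H = a * (m/3M)^(1/3) = 6.4 * (0.0003/3)^(1/3) = 0.2971

0.2971 AU


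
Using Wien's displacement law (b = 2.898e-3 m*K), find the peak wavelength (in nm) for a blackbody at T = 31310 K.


lam_max = b / T = 2.898e-3 / 31310 = 9.256e-08 m = 92.5583 nm

92.5583 nm


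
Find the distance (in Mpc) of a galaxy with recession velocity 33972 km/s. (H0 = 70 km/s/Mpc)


d = v / H0 = 33972 / 70 = 485.3143

485.3143 Mpc


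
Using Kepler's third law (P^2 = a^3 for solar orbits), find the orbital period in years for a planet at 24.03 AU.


P = a^(3/2) = 24.03^1.5 = 117.796

117.796 years


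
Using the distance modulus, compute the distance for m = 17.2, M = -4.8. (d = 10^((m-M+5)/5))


d = 10^((m - M + 5)/5) = 10^((17.2 - -4.8 + 5)/5) = 251188.6432

251188.6432 pc


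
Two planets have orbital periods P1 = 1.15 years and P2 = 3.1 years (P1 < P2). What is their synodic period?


1/P_syn = |1/P1 - 1/P2| = |1/1.15 - 1/3.1| => P_syn = 1.8282

1.8282 years


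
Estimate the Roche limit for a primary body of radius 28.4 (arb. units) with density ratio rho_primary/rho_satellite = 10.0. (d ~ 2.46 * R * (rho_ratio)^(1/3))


d_Roche = 2.46 * 28.4 * 10.0^(1/3) = 150.5174

150.5174


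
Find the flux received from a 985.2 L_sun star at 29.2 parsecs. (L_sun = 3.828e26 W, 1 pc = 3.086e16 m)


F = L / (4*pi*d^2) = 3.771e+29 / (4*pi*(9.011e+17)^2) = 3.696e-08

3.696e-08 W/m^2


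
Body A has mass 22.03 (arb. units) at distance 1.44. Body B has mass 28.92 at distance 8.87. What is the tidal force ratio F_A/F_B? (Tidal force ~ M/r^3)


Ratio = (M1/r1^3) / (M2/r2^3) = (22.03/1.44^3) / (28.92/8.87^3) = 178.0326

178.0326


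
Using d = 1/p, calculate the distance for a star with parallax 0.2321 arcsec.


d = 1/p = 1/0.2321 = 4.3085

4.3085 pc


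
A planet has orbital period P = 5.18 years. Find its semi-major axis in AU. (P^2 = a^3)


a = P^(2/3) = 5.18^(2/3) = 2.9938

2.9938 AU


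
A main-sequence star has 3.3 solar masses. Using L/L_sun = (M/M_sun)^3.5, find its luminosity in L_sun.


L/L_sun = (M/M_sun)^3.5 = 3.3^3.5 = 65.2828

65.2828 L_sun


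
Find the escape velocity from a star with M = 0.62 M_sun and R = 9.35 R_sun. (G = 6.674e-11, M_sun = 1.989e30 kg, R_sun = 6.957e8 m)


M = 0.62 * 1.989e30 kg = 1.23318e+30 kg; R = 9.35 * 6.957e8 m = 6.504795e+09 m. v_esc = sqrt(2GM/R) = sqrt(2 * 6.674e-11 * 1.23318e+30 / 6.504795e+09) = 159075.951

159075.951 m/s


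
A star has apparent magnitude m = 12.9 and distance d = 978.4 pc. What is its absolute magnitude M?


M = m - 5*log10(d) + 5 = 12.9 - 5*log10(978.4) + 5 = 2.9474

2.9474


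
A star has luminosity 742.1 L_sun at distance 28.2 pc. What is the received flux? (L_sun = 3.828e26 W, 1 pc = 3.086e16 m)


F = L / (4*pi*d^2) = 2.841e+29 / (4*pi*(8.703e+17)^2) = 2.985e-08

2.985e-08 W/m^2


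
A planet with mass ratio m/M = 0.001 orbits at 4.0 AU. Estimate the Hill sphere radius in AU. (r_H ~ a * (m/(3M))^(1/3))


r_H = a * (m/3M)^(1/3) = 4.0 * (0.001/3)^(1/3) = 0.2773

0.2773 AU


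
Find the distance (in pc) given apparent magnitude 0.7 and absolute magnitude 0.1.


d = 10^((m - M + 5)/5) = 10^((0.7 - 0.1 + 5)/5) = 13.1826

13.1826 pc


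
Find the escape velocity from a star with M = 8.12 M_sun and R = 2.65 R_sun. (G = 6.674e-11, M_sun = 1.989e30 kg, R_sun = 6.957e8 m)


M = 8.12 * 1.989e30 kg = 1.615068e+31 kg; R = 2.65 * 6.957e8 m = 1.843605e+09 m. v_esc = sqrt(2GM/R) = sqrt(2 * 6.674e-11 * 1.615068e+31 / 1.843605e+09) = 1.081e+06

1.081e+06 m/s


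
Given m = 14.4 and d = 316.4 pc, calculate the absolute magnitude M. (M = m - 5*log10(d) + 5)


M = m - 5*log10(d) + 5 = 14.4 - 5*log10(316.4) + 5 = 6.8988

6.8988


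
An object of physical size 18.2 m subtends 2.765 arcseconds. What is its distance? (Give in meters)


D = size / theta_rad, theta_rad = 2.765 * pi/(180*3600) = 1.341e-05, D = 1.358e+06

1.358e+06 m


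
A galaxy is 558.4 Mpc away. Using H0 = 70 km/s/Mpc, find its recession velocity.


v = H0 * d = 70 * 558.4 = 39088.0

39088.0 km/s


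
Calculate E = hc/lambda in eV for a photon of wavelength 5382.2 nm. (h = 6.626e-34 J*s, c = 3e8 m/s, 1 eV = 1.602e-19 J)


E = hc/lambda = 6.626e-34 * 3e8 / 5.382e-06 = 3.693e-20 J = 0.2305 eV

0.2305 eV


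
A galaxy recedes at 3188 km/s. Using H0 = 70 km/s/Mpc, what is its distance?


d = v / H0 = 3188 / 70 = 45.5429

45.5429 Mpc


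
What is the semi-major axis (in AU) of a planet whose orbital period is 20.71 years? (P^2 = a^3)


a = P^(2/3) = 20.71^(2/3) = 7.5414

7.5414 AU


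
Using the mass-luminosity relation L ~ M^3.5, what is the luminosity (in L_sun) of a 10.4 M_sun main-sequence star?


L/L_sun = (M/M_sun)^3.5 = 10.4^3.5 = 3627.5774

3627.5774 L_sun


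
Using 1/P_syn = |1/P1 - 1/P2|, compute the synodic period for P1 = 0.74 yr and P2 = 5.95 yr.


1/P_syn = |1/P1 - 1/P2| = |1/0.74 - 1/5.95| => P_syn = 0.8451

0.8451 years


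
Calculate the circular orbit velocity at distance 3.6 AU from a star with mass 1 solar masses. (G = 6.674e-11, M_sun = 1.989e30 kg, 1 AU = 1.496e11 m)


v = sqrt(GM/r) = sqrt(6.674e-11 * 1.989e+30 / 5.386e+11) = 15699.7756

15699.7756 m/s


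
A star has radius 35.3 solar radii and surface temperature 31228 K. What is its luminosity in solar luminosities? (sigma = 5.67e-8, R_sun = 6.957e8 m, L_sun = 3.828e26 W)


R = 35.3 * 6.957e8 m = 2.455821e+10 m. L = 4*pi*R^2*sigma*T^4 = 4*pi*(2.455821e+10)^2 * 5.67e-8 * 31228^4 = 4.086608398e+32 W. L/L_sun = 4.086608398e+32 / 3.828e26 = 1.068e+06

1.068e+06 L_sun


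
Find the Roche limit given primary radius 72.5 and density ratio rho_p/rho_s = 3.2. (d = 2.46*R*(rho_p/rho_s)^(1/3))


d_Roche = 2.46 * 72.5 * 3.2^(1/3) = 262.8188

262.8188


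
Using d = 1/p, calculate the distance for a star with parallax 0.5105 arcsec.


d = 1/p = 1/0.5105 = 1.9589

1.9589 pc


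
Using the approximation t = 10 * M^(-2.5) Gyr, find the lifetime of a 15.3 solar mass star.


t = 10 * M^(-2.5) = 10 * 15.3^(-2.5) = 0.0109

0.0109 Gyr


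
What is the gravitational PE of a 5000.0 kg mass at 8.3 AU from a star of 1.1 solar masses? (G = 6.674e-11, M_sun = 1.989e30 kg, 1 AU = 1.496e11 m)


M = 1.1 * 1.989e30 kg = 2.1879e+30 kg; r = 8.3 AU * 1.496e11 m/AU = 1.24168e+12 m. U = -GM*m/r = -(6.674e-11 * 2.1879e+30 * 5000.0) / 1.24168e+12 = -5.880e+11

-5.880e+11 J


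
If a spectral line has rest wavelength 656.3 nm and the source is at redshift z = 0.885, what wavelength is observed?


lam_obs = lam_emit * (1 + z) = 656.3 * (1 + 0.885) = 1237.1255

1237.1255 nm


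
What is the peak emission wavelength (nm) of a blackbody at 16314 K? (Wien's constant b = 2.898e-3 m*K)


lam_max = b / T = 2.898e-3 / 16314 = 1.776e-07 m = 177.6388 nm

177.6388 nm


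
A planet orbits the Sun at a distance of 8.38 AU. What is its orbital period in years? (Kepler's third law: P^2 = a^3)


P = a^(3/2) = 8.38^1.5 = 24.2586

24.2586 years


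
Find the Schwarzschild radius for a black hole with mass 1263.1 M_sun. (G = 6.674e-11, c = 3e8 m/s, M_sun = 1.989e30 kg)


M = 1263.1 * 1.989e30 kg = 2.5123059e+33 kg. rs = 2GM/c^2 = 2 * 6.674e-11 * 2.5123059e+33 / (3e8)^2 = 3.726e+06

3.726e+06 m


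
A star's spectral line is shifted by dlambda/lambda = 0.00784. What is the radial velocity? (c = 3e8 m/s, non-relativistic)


v = (dlambda/lambda) * c = 0.00784 * 3e8 = 2.352e+06

2.352e+06 m/s


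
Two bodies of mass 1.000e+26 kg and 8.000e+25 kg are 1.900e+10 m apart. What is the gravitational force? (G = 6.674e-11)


F = G*m1*m2/r^2 = 6.674e-11 * 1.000e+26 * 8.000e+25 / (1.900e+10)^2 = 6.674e-11 * 8.000e+51 / 3.610e+20 = 1.479e+21

1.479e+21 N


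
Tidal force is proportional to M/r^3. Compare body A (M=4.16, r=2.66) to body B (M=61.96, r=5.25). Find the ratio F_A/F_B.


Ratio = (M1/r1^3) / (M2/r2^3) = (4.16/2.66^3) / (61.96/5.25^3) = 0.5162

0.5162


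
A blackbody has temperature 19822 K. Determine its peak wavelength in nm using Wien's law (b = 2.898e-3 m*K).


lam_max = b / T = 2.898e-3 / 19822 = 1.462e-07 m = 146.2012 nm

146.2012 nm


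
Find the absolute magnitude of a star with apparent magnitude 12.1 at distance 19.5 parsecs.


M = m - 5*log10(d) + 5 = 12.1 - 5*log10(19.5) + 5 = 10.6498

10.6498


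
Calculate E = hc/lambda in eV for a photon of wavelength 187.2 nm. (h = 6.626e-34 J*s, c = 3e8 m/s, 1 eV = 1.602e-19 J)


E = hc/lambda = 6.626e-34 * 3e8 / 1.872e-07 = 1.062e-18 J = 6.6283 eV

6.6283 eV


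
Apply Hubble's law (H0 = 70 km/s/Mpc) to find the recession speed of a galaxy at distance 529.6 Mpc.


v = H0 * d = 70 * 529.6 = 37072.0

37072.0 km/s


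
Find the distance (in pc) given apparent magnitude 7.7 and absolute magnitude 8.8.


d = 10^((m - M + 5)/5) = 10^((7.7 - 8.8 + 5)/5) = 6.0256

6.0256 pc


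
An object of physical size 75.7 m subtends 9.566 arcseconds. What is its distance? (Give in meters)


D = size / theta_rad, theta_rad = 9.566 * pi/(180*3600) = 4.638e-05, D = 1.632e+06

1.632e+06 m


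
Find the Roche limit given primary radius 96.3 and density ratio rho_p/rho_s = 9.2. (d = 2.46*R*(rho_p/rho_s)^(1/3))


d_Roche = 2.46 * 96.3 * 9.2^(1/3) = 496.3911

496.3911


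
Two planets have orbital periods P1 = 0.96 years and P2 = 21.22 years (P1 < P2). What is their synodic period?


1/P_syn = |1/P1 - 1/P2| = |1/0.96 - 1/21.22| => P_syn = 1.0055

1.0055 years


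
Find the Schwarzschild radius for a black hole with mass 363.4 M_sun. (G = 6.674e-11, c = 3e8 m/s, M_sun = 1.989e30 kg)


M = 363.4 * 1.989e30 kg = 7.228026e+32 kg. rs = 2GM/c^2 = 2 * 6.674e-11 * 7.228026e+32 / (3e8)^2 = 1.072e+06

1.072e+06 m


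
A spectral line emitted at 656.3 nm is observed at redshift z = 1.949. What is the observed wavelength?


lam_obs = lam_emit * (1 + z) = 656.3 * (1 + 1.949) = 1935.4287

1935.4287 nm


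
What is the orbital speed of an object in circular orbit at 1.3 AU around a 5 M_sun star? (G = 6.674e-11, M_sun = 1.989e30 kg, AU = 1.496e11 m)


v = sqrt(GM/r) = sqrt(6.674e-11 * 9.945e+30 / 1.945e+11) = 58419.5251

58419.5251 m/s


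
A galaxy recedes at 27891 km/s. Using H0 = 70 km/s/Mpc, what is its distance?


d = v / H0 = 27891 / 70 = 398.4429

398.4429 Mpc


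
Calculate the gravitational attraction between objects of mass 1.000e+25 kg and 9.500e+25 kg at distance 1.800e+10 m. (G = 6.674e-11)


F = G*m1*m2/r^2 = 6.674e-11 * 1.000e+25 * 9.500e+25 / (1.800e+10)^2 = 6.674e-11 * 9.500e+50 / 3.240e+20 = 1.957e+20

1.957e+20 N


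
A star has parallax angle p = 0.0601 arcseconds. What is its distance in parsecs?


d = 1/p = 1/0.0601 = 16.6389

16.6389 pc


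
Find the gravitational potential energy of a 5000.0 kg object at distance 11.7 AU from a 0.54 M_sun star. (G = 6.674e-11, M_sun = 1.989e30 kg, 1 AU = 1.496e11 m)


M = 0.54 * 1.989e30 kg = 1.07406e+30 kg; r = 11.7 AU * 1.496e11 m/AU = 1.75032e+12 m. U = -GM*m/r = -(6.674e-11 * 1.07406e+30 * 5000.0) / 1.75032e+12 = -2.048e+11

-2.048e+11 J


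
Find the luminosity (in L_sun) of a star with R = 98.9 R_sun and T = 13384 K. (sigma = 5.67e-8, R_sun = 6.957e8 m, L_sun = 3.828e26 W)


R = 98.9 * 6.957e8 m = 6.880473e+10 m. L = 4*pi*R^2*sigma*T^4 = 4*pi*(6.880473e+10)^2 * 5.67e-8 * 13384^4 = 1.082363715e+32 W. L/L_sun = 1.082363715e+32 / 3.828e26 = 282749.1419

282749.1419 L_sun


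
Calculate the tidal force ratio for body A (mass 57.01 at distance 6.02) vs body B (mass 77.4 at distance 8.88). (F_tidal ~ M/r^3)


Ratio = (M1/r1^3) / (M2/r2^3) = (57.01/6.02^3) / (77.4/8.88^3) = 2.3641

2.3641


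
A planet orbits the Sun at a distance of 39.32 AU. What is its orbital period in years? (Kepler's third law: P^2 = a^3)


P = a^(3/2) = 39.32^1.5 = 246.5587

246.5587 years


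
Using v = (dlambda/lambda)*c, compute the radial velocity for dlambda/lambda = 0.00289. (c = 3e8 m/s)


v = (dlambda/lambda) * c = 0.00289 * 3e8 = 867000.0

867000.0 m/s


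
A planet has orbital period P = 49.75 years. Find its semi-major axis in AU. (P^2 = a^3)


a = P^(2/3) = 49.75^(2/3) = 13.5268

13.5268 AU


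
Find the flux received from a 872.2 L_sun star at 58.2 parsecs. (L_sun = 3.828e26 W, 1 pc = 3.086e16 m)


F = L / (4*pi*d^2) = 3.339e+29 / (4*pi*(1.796e+18)^2) = 8.236e-09

8.236e-09 W/m^2


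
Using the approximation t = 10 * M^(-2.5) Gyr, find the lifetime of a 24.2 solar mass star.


t = 10 * M^(-2.5) = 10 * 24.2^(-2.5) = 0.0035

0.0035 Gyr


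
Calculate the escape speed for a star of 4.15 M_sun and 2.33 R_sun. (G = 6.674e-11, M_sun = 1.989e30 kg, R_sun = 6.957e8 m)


M = 4.15 * 1.989e30 kg = 8.25435e+30 kg; R = 2.33 * 6.957e8 m = 1.620981e+09 m. v_esc = sqrt(2GM/R) = sqrt(2 * 6.674e-11 * 8.25435e+30 / 1.620981e+09) = 824442.8895

824442.8895 m/s


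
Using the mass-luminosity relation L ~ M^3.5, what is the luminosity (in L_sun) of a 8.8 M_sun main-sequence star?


L/L_sun = (M/M_sun)^3.5 = 8.8^3.5 = 2021.5726

2021.5726 L_sun


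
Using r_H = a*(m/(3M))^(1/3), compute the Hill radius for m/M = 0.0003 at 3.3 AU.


r_H = a * (m/3M)^(1/3) = 3.3 * (0.0003/3)^(1/3) = 0.1532

0.1532 AU


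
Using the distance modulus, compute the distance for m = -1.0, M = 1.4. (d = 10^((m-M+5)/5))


d = 10^((m - M + 5)/5) = 10^((-1.0 - 1.4 + 5)/5) = 3.3113

3.3113 pc


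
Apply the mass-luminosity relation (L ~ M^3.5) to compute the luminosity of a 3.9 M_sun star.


L/L_sun = (M/M_sun)^3.5 = 3.9^3.5 = 117.1456

117.1456 L_sun


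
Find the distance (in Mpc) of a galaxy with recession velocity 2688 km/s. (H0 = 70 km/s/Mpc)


d = v / H0 = 2688 / 70 = 38.4

38.4 Mpc


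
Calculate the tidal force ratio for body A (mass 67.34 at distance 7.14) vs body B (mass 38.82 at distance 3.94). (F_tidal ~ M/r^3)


Ratio = (M1/r1^3) / (M2/r2^3) = (67.34/7.14^3) / (38.82/3.94^3) = 0.2915

0.2915


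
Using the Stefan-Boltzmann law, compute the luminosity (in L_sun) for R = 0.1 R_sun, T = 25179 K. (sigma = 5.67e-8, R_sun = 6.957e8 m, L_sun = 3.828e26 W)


R = 0.1 * 6.957e8 m = 6.957e+07 m. L = 4*pi*R^2*sigma*T^4 = 4*pi*(6.957e+07)^2 * 5.67e-8 * 25179^4 = 1.386088119e+27 W. L/L_sun = 1.386088119e+27 / 3.828e26 = 3.6209

3.6209 L_sun


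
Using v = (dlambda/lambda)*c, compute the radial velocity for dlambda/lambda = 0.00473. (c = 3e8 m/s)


v = (dlambda/lambda) * c = 0.00473 * 3e8 = 1.419e+06

1.419e+06 m/s


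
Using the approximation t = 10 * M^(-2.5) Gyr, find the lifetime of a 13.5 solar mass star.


t = 10 * M^(-2.5) = 10 * 13.5^(-2.5) = 0.0149

0.0149 Gyr


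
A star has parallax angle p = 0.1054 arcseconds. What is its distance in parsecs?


d = 1/p = 1/0.1054 = 9.4877

9.4877 pc


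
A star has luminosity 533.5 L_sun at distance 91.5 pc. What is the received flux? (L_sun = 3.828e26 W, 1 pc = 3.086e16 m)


F = L / (4*pi*d^2) = 2.042e+29 / (4*pi*(2.824e+18)^2) = 2.038e-09

2.038e-09 W/m^2


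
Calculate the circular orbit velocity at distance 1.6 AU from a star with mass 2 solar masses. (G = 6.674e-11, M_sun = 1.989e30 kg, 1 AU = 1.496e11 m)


v = sqrt(GM/r) = sqrt(6.674e-11 * 3.978e+30 / 2.394e+11) = 33304.2534

33304.2534 m/s


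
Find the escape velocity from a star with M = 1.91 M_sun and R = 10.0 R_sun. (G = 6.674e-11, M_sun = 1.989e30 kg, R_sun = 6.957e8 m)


M = 1.91 * 1.989e30 kg = 3.79899e+30 kg; R = 10.0 * 6.957e8 m = 6.957e+09 m. v_esc = sqrt(2GM/R) = sqrt(2 * 6.674e-11 * 3.79899e+30 / 6.957e+09) = 269979.7386

269979.7386 m/s


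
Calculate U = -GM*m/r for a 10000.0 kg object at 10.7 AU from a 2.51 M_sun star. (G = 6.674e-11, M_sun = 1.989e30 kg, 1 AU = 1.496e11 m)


M = 2.51 * 1.989e30 kg = 4.99239e+30 kg; r = 10.7 AU * 1.496e11 m/AU = 1.60072e+12 m. U = -GM*m/r = -(6.674e-11 * 4.99239e+30 * 10000.0) / 1.60072e+12 = -2.082e+12

-2.082e+12 J


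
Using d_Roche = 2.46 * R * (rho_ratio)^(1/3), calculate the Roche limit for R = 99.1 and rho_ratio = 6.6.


d_Roche = 2.46 * 99.1 * 6.6^(1/3) = 457.2883

457.2883


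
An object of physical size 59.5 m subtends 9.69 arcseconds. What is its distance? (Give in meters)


D = size / theta_rad, theta_rad = 9.69 * pi/(180*3600) = 4.698e-05, D = 1.267e+06

1.267e+06 m


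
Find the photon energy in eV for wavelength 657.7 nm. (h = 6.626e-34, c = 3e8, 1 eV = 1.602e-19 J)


E = hc/lambda = 6.626e-34 * 3e8 / 6.577e-07 = 3.022e-19 J = 1.8866 eV

1.8866 eV


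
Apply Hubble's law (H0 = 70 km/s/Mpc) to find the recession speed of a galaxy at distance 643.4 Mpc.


v = H0 * d = 70 * 643.4 = 45038.0

45038.0 km/s


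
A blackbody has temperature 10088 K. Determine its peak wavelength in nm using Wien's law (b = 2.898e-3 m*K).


lam_max = b / T = 2.898e-3 / 10088 = 2.873e-07 m = 287.272 nm

287.272 nm


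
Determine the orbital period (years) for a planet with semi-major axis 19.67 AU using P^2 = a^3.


P = a^(3/2) = 19.67^1.5 = 87.2382

87.2382 years


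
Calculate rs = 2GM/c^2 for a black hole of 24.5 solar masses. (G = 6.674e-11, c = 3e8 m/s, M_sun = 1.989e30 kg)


M = 24.5 * 1.989e30 kg = 4.87305e+31 kg. rs = 2GM/c^2 = 2 * 6.674e-11 * 4.87305e+31 / (3e8)^2 = 72272.746

72272.746 m


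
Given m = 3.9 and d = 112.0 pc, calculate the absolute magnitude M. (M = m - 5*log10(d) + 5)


M = m - 5*log10(d) + 5 = 3.9 - 5*log10(112.0) + 5 = -1.3461

-1.3461


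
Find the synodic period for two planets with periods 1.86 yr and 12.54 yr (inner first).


1/P_syn = |1/P1 - 1/P2| = |1/1.86 - 1/12.54| => P_syn = 2.1839

2.1839 years


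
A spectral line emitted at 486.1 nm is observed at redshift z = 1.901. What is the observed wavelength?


lam_obs = lam_emit * (1 + z) = 486.1 * (1 + 1.901) = 1410.1761

1410.1761 nm


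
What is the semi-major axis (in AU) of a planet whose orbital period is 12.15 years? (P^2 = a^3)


a = P^(2/3) = 12.15^(2/3) = 5.2851

5.2851 AU


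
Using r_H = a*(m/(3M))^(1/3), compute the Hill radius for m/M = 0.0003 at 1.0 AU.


r_H = a * (m/3M)^(1/3) = 1.0 * (0.0003/3)^(1/3) = 0.0464

0.0464 AU


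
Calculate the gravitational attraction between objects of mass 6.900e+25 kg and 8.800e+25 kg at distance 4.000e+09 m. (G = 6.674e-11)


F = G*m1*m2/r^2 = 6.674e-11 * 6.900e+25 * 8.800e+25 / (4.000e+09)^2 = 6.674e-11 * 6.072e+51 / 1.600e+19 = 2.533e+22

2.533e+22 N


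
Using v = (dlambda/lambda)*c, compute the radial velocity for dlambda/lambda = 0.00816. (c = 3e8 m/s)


v = (dlambda/lambda) * c = 0.00816 * 3e8 = 2.448e+06

2.448e+06 m/s


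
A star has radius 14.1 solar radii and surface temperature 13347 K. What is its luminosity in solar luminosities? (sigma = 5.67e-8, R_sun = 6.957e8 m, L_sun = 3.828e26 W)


R = 14.1 * 6.957e8 m = 9.80937e+09 m. L = 4*pi*R^2*sigma*T^4 = 4*pi*(9.80937e+09)^2 * 5.67e-8 * 13347^4 = 2.175754031e+30 W. L/L_sun = 2.175754031e+30 / 3.828e26 = 5683.788

5683.788 L_sun


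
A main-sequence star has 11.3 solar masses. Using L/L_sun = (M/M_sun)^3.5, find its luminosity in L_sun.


L/L_sun = (M/M_sun)^3.5 = 11.3^3.5 = 4850.3665

4850.3665 L_sun


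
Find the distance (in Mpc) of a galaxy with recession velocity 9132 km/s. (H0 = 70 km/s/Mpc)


d = v / H0 = 9132 / 70 = 130.4571

130.4571 Mpc


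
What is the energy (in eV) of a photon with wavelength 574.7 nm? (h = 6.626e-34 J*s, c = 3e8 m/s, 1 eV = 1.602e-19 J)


E = hc/lambda = 6.626e-34 * 3e8 / 5.747e-07 = 3.459e-19 J = 2.1591 eV

2.1591 eV


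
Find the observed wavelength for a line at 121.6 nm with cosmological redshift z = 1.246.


lam_obs = lam_emit * (1 + z) = 121.6 * (1 + 1.246) = 273.1136

273.1136 nm


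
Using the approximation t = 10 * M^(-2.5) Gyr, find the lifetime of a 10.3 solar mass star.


t = 10 * M^(-2.5) = 10 * 10.3^(-2.5) = 0.0294

0.0294 Gyr


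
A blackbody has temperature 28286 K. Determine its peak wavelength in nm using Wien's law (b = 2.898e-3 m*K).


lam_max = b / T = 2.898e-3 / 28286 = 1.025e-07 m = 102.4535 nm

102.4535 nm


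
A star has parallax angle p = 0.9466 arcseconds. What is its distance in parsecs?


d = 1/p = 1/0.9466 = 1.0564

1.0564 pc


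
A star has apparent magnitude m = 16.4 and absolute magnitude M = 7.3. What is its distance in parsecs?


d = 10^((m - M + 5)/5) = 10^((16.4 - 7.3 + 5)/5) = 660.6934

660.6934 pc


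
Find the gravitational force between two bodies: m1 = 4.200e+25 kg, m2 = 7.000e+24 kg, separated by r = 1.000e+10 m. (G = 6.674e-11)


F = G*m1*m2/r^2 = 6.674e-11 * 4.200e+25 * 7.000e+24 / (1.000e+10)^2 = 6.674e-11 * 2.940e+50 / 1.000e+20 = 1.962e+20

1.962e+20 N


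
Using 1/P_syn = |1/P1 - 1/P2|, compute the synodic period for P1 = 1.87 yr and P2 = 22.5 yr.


1/P_syn = |1/P1 - 1/P2| = |1/1.87 - 1/22.5| => P_syn = 2.0395

2.0395 years


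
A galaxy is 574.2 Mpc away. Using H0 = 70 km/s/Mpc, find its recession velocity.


v = H0 * d = 70 * 574.2 = 40194.0

40194.0 km/s
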